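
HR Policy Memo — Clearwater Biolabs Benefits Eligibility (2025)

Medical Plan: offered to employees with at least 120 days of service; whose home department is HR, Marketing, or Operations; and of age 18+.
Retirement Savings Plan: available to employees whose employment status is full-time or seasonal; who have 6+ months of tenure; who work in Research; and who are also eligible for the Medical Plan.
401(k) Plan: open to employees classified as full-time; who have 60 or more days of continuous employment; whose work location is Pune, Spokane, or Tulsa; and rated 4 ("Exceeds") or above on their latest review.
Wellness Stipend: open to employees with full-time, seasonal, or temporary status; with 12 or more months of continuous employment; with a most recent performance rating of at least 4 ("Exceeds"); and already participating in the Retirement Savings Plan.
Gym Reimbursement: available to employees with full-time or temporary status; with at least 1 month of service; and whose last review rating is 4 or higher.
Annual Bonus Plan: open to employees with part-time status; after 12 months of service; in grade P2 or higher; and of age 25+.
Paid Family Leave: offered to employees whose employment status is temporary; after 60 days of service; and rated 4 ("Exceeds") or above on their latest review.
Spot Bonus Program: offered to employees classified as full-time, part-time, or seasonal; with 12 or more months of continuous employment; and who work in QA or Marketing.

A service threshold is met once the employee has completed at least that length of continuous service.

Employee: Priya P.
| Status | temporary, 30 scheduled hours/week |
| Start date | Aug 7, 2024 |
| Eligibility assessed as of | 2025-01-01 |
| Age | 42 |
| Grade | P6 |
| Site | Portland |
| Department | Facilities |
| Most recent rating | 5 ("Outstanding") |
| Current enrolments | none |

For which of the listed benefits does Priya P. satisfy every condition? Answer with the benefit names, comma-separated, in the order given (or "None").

Gym Reimbursement, Paid Family Leave

Service from Aug 7, 2024 to 2025-01-01: 147 days.
Medical Plan — service 147 days ≥ 120 days ✓; dept Facilities ✗ → not eligible.
Retirement Savings Plan — status temporary ✗ (requires full-time or seasonal) → not eligible.
401(k) Plan — status temporary ✗ (requires full-time) → not eligible.
Wellness Stipend — status temporary ✓; service 147 days < 12 months (≈360 days) ✗ → not eligible.
Gym Reimbursement — status temporary ✓; service 147 days ≥ 1 month (≈30 days) ✓; rating 5 ≥ 4 ✓ → eligible.
Annual Bonus Plan — status temporary ✗ (requires part-time) → not eligible.
Paid Family Leave — status temporary ✓; service 147 days ≥ 60 days ✓; rating 5 ≥ 4 ✓ → eligible.
Spot Bonus Program — status temporary ✗ (requires full-time, part-time, or seasonal) → not eligible.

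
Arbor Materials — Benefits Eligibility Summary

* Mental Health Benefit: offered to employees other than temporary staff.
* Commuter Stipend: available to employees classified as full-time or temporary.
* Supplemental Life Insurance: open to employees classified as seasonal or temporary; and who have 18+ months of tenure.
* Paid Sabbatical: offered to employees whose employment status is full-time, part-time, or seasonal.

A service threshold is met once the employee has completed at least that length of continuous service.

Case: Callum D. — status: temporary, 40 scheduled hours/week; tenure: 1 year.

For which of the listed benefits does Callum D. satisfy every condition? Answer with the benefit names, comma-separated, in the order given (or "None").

Commuter Stipend

Mental Health Benefit — status temporary ✗ (excluded) → not eligible.
Commuter Stipend — status temporary ✓ → eligible.
Supplemental Life Insurance — status temporary ✓; service 1 year < 18 months (≈540 days) ✗ → not eligible.
Paid Sabbatical — status temporary ✗ (requires full-time, part-time, or seasonal) → not eligible.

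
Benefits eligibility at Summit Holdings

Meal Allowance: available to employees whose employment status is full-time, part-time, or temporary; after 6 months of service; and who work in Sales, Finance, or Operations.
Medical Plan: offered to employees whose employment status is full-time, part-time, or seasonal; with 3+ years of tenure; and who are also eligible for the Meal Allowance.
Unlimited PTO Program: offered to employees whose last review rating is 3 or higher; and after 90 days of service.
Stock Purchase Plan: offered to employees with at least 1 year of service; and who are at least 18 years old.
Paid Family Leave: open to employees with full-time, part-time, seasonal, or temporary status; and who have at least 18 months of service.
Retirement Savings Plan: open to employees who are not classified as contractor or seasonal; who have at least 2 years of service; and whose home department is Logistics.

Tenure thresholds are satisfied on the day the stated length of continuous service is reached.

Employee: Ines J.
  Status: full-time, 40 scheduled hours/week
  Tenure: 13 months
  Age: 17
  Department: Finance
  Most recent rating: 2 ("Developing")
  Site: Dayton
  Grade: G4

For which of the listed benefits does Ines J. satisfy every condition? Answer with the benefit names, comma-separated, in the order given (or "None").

Meal Allowance

Meal Allowance — status full-time ✓; service 13 months ≥ 6 months ✓; dept Finance ✓ → eligible.
Medical Plan — status full-time ✓; service 13 months < 3 years (≈1095 days) ✗ → not eligible.
Unlimited PTO Program — rating 2 < 3 ✗ → not eligible.
Stock Purchase Plan — service 13 months ≥ 1 year (≈365 days) ✓; age 17 < 18 ✗ → not eligible.
Paid Family Leave — status full-time ✓; service 13 months < 18 months ✗ → not eligible.
Retirement Savings Plan — status full-time ✓ (not excluded); service 13 months < 2 years (≈730 days) ✗ → not eligible.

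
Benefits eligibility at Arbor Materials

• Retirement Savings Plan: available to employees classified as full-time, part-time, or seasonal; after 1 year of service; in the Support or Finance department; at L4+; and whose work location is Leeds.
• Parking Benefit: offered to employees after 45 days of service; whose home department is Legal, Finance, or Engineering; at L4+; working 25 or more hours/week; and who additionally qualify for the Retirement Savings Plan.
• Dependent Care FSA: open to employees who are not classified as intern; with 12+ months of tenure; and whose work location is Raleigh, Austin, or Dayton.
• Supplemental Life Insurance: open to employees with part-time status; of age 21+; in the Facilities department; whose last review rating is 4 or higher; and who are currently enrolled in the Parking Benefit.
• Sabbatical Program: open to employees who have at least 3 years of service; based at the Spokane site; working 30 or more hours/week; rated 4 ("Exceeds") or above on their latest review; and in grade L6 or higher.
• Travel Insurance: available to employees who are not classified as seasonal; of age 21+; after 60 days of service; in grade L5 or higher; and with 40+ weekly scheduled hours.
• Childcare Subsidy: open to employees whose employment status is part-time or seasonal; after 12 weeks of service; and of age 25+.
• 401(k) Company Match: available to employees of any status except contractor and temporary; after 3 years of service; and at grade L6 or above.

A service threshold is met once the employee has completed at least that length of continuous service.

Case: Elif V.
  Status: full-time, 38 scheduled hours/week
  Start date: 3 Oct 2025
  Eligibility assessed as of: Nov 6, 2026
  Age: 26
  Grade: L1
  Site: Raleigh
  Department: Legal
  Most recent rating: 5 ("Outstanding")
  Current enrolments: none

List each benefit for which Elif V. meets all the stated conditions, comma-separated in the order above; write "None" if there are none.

Service from 3 Oct 2025 to Nov 6, 2026: 399 days.
Retirement Savings Plan — status full-time ✓; service 399 days ≥ 1 year (≈365 days) ✓; dept Legal ✗ → not eligible.
Parking Benefit — service 399 days ≥ 45 days ✓; dept Legal ✓; grade L1 < L4 ✗ → not eligible.
Dependent Care FSA — status full-time ✓ (not excluded); service 399 days ≥ 12 months (≈360 days) ✓; site Raleigh ✓ → eligible.
Supplemental Life Insurance — status full-time ✗ (requires part-time) → not eligible.
Sabbatical Program — service 399 days < 3 years (≈1095 days) ✗ → not eligible.
Travel Insurance — status full-time ✓ (not excluded); age 26 ≥ 21 ✓; service 399 days ≥ 60 days ✓; grade L1 < L5 ✗ → not eligible.
Childcare Subsidy — status full-time ✗ (requires part-time or seasonal) → not eligible.
401(k) Company Match — status full-time ✓ (not excluded); service 399 days < 3 years (≈1095 days) ✗ → not eligible.

Dependent Care FSA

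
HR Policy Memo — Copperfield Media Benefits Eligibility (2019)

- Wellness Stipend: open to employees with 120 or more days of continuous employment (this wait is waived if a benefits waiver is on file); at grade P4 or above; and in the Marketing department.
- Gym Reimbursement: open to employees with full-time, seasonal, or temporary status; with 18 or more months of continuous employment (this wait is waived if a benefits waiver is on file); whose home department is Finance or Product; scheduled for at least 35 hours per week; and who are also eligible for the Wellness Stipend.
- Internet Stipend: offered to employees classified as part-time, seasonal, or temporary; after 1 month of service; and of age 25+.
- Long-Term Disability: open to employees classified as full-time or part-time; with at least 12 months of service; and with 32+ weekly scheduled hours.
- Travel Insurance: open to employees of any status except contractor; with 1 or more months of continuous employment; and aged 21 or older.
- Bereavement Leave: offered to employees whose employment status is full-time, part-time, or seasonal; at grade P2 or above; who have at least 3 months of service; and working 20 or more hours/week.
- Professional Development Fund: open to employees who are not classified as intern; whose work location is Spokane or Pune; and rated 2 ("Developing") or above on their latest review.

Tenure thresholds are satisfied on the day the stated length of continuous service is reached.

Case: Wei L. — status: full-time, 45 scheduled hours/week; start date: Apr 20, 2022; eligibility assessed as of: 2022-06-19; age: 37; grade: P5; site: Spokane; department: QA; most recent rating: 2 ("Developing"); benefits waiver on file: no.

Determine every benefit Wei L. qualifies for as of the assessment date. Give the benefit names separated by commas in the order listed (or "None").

Travel Insurance, Professional Development Fund

Service from Apr 20, 2022 to 2022-06-19: 60 days.
Wellness Stipend — no waiver, service 60 days < 120 days ✗ → not eligible.
Gym Reimbursement — status full-time ✓; no waiver, service 60 days < 18 months (≈540 days) ✗ → not eligible.
Internet Stipend — status full-time ✗ (requires part-time, seasonal, or temporary) → not eligible.
Long-Term Disability — status full-time ✓; service 60 days < 12 months (≈360 days) ✗ → not eligible.
Travel Insurance — status full-time ✓ (not excluded); service 60 days ≥ 1 month (≈30 days) ✓; age 37 ≥ 21 ✓ → eligible.
Bereavement Leave — status full-time ✓; grade P5 ≥ P2 ✓; service 60 days < 3 months (≈90 days) ✗ → not eligible.
Professional Development Fund — status full-time ✓ (not excluded); site Spokane ✓; rating 2 ≥ 2 ✓ → eligible.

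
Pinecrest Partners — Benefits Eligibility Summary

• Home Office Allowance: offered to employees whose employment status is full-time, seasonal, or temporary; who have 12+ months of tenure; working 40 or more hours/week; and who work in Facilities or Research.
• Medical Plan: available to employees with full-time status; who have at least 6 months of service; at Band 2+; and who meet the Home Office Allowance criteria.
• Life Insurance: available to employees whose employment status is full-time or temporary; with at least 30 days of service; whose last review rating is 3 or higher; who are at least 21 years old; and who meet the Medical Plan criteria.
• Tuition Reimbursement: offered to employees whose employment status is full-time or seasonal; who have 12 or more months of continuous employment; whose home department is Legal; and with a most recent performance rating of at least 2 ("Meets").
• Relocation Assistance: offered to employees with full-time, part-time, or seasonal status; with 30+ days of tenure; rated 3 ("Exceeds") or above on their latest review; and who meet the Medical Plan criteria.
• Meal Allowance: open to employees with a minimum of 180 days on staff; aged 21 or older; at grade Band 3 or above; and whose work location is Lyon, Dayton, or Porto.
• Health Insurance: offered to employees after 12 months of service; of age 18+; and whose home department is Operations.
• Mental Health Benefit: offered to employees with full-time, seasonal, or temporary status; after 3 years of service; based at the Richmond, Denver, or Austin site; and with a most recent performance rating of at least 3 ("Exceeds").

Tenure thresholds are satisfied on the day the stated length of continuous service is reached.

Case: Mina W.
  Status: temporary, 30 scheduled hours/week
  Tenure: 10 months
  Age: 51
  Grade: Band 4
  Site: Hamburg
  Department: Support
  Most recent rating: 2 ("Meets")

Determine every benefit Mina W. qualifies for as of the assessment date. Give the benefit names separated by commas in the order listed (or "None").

Home Office Allowance — status temporary ✓; service 10 months < 12 months ✗ → not eligible.
Medical Plan — status temporary ✗ (requires full-time) → not eligible.
Life Insurance — status temporary ✓; service 10 months ≥ 30 days ✓; rating 2 < 3 ✗ → not eligible.
Tuition Reimbursement — status temporary ✗ (requires full-time or seasonal) → not eligible.
Relocation Assistance — status temporary ✗ (requires full-time, part-time, or seasonal) → not eligible.
Meal Allowance — service 10 months ≥ 180 days ✓; age 51 ≥ 21 ✓; grade Band 4 ≥ Band 3 ✓; site Hamburg ✗ (not Lyon, Dayton, or Porto) → not eligible.
Health Insurance — service 10 months < 12 months ✗ → not eligible.
Mental Health Benefit — status temporary ✓; service 10 months < 3 years (≈1095 days) ✗ → not eligible.

None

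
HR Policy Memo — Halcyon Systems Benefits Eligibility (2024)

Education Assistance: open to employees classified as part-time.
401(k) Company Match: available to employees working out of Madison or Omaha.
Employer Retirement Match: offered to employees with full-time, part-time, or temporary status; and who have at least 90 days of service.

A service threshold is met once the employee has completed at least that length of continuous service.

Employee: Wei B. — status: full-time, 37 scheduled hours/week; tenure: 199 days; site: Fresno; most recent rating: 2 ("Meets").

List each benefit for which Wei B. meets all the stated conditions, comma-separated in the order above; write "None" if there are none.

Education Assistance — status full-time ✗ (requires part-time) → not eligible.
401(k) Company Match — site Fresno ✗ (not Madison or Omaha) → not eligible.
Employer Retirement Match — status full-time ✓; service 199 days ≥ 90 days ✓ → eligible.

Employer Retirement Match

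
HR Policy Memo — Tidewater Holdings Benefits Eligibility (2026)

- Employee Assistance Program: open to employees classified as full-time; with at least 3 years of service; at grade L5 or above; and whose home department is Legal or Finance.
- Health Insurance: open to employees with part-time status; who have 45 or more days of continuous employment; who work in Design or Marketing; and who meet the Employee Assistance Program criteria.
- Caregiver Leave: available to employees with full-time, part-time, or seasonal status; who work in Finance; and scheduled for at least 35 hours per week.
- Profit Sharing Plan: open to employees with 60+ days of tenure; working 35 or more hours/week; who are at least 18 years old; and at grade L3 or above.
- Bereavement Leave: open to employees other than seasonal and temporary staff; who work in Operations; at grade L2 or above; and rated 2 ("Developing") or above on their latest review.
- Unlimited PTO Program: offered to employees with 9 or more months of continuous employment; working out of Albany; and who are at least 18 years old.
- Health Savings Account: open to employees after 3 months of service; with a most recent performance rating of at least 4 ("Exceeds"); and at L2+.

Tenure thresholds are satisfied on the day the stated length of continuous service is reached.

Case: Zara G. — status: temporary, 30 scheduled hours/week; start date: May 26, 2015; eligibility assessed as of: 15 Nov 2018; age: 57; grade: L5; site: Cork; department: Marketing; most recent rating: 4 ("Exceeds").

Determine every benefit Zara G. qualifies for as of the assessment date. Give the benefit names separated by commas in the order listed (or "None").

Service from May 26, 2015 to 15 Nov 2018: 1269 days.
Employee Assistance Program — status temporary ✗ (requires full-time) → not eligible.
Health Insurance — status temporary ✗ (requires part-time) → not eligible.
Caregiver Leave — status temporary ✗ (requires full-time, part-time, or seasonal) → not eligible.
Profit Sharing Plan — service 1269 days ≥ 60 days ✓; 30 hrs/wk < 35 ✗ → not eligible.
Bereavement Leave — status temporary ✗ (excluded) → not eligible.
Unlimited PTO Program — service 1269 days ≥ 9 months (≈270 days) ✓; site Cork ✗ (not Albany) → not eligible.
Health Savings Account — service 1269 days ≥ 3 months (≈90 days) ✓; rating 4 ≥ 4 ✓; grade L5 ≥ L2 ✓ → eligible.

Health Savings Account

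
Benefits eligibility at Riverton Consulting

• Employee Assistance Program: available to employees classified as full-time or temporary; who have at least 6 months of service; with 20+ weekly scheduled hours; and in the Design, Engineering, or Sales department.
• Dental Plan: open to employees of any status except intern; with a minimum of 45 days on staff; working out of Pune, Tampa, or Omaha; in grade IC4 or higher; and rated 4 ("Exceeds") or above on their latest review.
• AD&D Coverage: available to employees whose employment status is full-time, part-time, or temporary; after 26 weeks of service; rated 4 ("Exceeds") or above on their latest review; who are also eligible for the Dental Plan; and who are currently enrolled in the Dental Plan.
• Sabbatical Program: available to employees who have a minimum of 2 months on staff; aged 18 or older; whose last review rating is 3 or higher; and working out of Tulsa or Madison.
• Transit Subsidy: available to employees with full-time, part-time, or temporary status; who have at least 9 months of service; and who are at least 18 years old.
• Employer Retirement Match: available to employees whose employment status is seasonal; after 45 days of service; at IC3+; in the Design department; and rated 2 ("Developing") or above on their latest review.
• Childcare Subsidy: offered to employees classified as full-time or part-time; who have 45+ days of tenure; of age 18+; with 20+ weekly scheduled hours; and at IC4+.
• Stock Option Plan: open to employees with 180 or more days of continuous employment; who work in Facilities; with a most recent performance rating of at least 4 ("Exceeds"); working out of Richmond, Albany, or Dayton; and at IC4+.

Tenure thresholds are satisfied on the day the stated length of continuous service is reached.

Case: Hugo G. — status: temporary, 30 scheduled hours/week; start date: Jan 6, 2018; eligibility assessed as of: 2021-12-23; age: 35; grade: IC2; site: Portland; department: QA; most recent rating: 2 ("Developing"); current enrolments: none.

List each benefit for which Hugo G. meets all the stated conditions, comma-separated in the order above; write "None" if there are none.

Service from Jan 6, 2018 to 2021-12-23: 1447 days.
Employee Assistance Program — status temporary ✓; service 1447 days ≥ 6 months (≈180 days) ✓; 30 hrs/wk ≥ 20 ✓; dept QA ✗ → not eligible.
Dental Plan — status temporary ✓ (not excluded); service 1447 days ≥ 45 days ✓; site Portland ✗ (not Pune, Tampa, or Omaha) → not eligible.
AD&D Coverage — status temporary ✓; service 1447 days ≥ 26 weeks (≈182 days) ✓; rating 2 < 4 ✗ → not eligible.
Sabbatical Program — service 1447 days ≥ 2 months (≈60 days) ✓; age 35 ≥ 18 ✓; rating 2 < 3 ✗ → not eligible.
Transit Subsidy — status temporary ✓; service 1447 days ≥ 9 months (≈270 days) ✓; age 35 ≥ 18 ✓ → eligible.
Employer Retirement Match — status temporary ✗ (requires seasonal) → not eligible.
Childcare Subsidy — status temporary ✗ (requires full-time or part-time) → not eligible.
Stock Option Plan — service 1447 days ≥ 180 days ✓; dept QA ✗ → not eligible.

Transit Subsidy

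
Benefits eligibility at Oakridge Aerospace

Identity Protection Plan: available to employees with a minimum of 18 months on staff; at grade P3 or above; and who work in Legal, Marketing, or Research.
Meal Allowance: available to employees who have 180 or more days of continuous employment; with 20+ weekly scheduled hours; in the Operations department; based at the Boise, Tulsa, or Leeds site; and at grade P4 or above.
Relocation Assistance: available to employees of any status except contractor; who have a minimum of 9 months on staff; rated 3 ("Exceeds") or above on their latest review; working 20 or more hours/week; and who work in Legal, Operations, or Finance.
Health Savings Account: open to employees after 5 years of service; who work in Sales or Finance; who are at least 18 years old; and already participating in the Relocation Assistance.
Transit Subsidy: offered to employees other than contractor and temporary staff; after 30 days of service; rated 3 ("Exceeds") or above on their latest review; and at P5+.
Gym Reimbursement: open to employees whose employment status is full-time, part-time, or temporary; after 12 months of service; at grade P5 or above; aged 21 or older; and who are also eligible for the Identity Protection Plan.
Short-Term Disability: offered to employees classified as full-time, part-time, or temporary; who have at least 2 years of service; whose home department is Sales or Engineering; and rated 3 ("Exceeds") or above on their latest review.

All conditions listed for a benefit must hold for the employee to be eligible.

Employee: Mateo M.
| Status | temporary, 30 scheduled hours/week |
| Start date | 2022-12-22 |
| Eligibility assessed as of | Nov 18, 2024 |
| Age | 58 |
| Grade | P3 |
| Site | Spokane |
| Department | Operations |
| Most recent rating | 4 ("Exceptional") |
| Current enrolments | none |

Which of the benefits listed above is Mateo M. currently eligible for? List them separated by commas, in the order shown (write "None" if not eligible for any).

Service from 2022-12-22 to Nov 18, 2024: 697 days.
Identity Protection Plan — service 697 days ≥ 18 months (≈540 days) ✓; grade P3 ≥ P3 ✓; dept Operations ✗ → not eligible.
Meal Allowance — service 697 days ≥ 180 days ✓; 30 hrs/wk ≥ 20 ✓; dept Operations ✓; site Spokane ✗ (not Boise, Tulsa, or Leeds) → not eligible.
Relocation Assistance — status temporary ✓ (not excluded); service 697 days ≥ 9 months (≈270 days) ✓; rating 4 ≥ 3 ✓; 30 hrs/wk ≥ 20 ✓; dept Operations ✓ → eligible.
Health Savings Account — service 697 days < 5 years (≈1825 days) ✗ → not eligible.
Transit Subsidy — status temporary ✗ (excluded) → not eligible.
Gym Reimbursement — status temporary ✓; service 697 days ≥ 12 months (≈360 days) ✓; grade P3 < P5 ✗ → not eligible.
Short-Term Disability — status temporary ✓; service 697 days < 2 years (≈730 days) ✗ → not eligible.

Relocation Assistance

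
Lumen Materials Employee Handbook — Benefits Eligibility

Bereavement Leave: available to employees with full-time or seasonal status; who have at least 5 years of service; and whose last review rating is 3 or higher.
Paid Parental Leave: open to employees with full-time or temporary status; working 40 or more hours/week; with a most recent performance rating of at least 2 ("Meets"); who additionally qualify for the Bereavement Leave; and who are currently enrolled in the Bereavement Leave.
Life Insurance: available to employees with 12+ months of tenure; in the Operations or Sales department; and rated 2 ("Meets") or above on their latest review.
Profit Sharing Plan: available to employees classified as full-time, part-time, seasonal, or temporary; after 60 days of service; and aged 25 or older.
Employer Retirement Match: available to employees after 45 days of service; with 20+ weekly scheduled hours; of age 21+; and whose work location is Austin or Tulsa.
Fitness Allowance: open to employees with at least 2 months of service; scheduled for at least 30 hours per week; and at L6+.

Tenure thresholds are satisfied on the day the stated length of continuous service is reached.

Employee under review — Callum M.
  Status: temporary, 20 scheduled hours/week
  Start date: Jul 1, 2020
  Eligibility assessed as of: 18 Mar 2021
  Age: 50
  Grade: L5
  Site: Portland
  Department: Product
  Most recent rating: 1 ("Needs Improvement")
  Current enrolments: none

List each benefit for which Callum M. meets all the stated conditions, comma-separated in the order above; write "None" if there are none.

Service from Jul 1, 2020 to 18 Mar 2021: 260 days.
Bereavement Leave — status temporary ✗ (requires full-time or seasonal) → not eligible.
Paid Parental Leave — status temporary ✓; 20 hrs/wk < 40 ✗ → not eligible.
Life Insurance — service 260 days < 12 months (≈360 days) ✗ → not eligible.
Profit Sharing Plan — status temporary ✓; service 260 days ≥ 60 days ✓; age 50 ≥ 25 ✓ → eligible.
Employer Retirement Match — service 260 days ≥ 45 days ✓; 20 hrs/wk ≥ 20 ✓; age 50 ≥ 21 ✓; site Portland ✗ (not Austin or Tulsa) → not eligible.
Fitness Allowance — service 260 days ≥ 2 months (≈60 days) ✓; 20 hrs/wk < 30 ✗ → not eligible.

Profit Sharing Plan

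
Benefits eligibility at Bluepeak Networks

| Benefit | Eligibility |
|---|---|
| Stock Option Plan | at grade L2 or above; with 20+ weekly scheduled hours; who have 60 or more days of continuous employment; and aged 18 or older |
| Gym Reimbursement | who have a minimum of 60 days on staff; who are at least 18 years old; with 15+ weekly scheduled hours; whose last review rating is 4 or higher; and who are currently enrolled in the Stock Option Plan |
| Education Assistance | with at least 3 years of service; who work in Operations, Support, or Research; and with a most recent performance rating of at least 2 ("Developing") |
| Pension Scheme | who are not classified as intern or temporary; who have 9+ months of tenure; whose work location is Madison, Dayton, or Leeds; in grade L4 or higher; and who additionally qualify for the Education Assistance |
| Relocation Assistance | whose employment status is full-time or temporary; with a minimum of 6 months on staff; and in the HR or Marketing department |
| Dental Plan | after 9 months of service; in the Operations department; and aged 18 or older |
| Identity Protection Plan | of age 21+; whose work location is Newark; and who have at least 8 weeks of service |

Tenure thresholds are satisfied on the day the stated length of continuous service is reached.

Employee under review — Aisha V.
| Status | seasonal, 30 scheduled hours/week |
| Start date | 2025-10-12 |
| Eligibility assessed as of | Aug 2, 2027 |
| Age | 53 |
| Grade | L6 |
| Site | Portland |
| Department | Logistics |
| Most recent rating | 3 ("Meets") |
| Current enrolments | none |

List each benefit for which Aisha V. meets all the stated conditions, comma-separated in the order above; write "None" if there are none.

Service from 2025-10-12 to Aug 2, 2027: 659 days.
Stock Option Plan — grade L6 ≥ L2 ✓; 30 hrs/wk ≥ 20 ✓; service 659 days ≥ 60 days ✓; age 53 ≥ 18 ✓ → eligible.
Gym Reimbursement — service 659 days ≥ 60 days ✓; age 53 ≥ 18 ✓; 30 hrs/wk ≥ 15 ✓; rating 3 < 4 ✗ → not eligible.
Education Assistance — service 659 days < 3 years (≈1095 days) ✗ → not eligible.
Pension Scheme — status seasonal ✓ (not excluded); service 659 days ≥ 9 months (≈270 days) ✓; site Portland ✗ (not Madison, Dayton, or Leeds) → not eligible.
Relocation Assistance — status seasonal ✗ (requires full-time or temporary) → not eligible.
Dental Plan — service 659 days ≥ 9 months (≈270 days) ✓; dept Logistics ✗ → not eligible.
Identity Protection Plan — age 53 ≥ 21 ✓; site Portland ✗ (not Newark) → not eligible.

Stock Option Plan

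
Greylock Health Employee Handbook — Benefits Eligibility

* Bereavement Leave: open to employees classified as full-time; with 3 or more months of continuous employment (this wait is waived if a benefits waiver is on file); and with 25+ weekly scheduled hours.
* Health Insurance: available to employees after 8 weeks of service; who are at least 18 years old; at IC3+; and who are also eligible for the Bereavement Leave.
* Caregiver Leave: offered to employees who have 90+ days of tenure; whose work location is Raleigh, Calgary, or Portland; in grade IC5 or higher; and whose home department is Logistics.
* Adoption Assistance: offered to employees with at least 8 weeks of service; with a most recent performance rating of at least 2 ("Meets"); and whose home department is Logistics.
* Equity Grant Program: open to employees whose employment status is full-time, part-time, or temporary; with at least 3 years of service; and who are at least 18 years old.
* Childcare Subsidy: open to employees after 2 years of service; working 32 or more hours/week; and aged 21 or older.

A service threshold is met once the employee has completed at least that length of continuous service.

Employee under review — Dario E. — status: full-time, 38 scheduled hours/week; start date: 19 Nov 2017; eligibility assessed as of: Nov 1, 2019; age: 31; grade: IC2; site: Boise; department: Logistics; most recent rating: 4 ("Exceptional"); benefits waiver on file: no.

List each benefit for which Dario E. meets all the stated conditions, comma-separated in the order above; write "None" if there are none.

Bereavement Leave, Adoption Assistance

Service from 19 Nov 2017 to Nov 1, 2019: 712 days.
Bereavement Leave — status full-time ✓; no waiver, service 712 days ≥ 3 months (≈90 days) ✓; 38 hrs/wk ≥ 25 ✓ → eligible.
Health Insurance — service 712 days ≥ 8 weeks (≈56 days) ✓; age 31 ≥ 18 ✓; grade IC2 < IC3 ✗ → not eligible.
Caregiver Leave — service 712 days ≥ 90 days ✓; site Boise ✗ (not Raleigh, Calgary, or Portland) → not eligible.
Adoption Assistance — service 712 days ≥ 8 weeks (≈56 days) ✓; rating 4 ≥ 2 ✓; dept Logistics ✓ → eligible.
Equity Grant Program — status full-time ✓; service 712 days < 3 years (≈1095 days) ✗ → not eligible.
Childcare Subsidy — service 712 days < 2 years (≈730 days) ✗ → not eligible.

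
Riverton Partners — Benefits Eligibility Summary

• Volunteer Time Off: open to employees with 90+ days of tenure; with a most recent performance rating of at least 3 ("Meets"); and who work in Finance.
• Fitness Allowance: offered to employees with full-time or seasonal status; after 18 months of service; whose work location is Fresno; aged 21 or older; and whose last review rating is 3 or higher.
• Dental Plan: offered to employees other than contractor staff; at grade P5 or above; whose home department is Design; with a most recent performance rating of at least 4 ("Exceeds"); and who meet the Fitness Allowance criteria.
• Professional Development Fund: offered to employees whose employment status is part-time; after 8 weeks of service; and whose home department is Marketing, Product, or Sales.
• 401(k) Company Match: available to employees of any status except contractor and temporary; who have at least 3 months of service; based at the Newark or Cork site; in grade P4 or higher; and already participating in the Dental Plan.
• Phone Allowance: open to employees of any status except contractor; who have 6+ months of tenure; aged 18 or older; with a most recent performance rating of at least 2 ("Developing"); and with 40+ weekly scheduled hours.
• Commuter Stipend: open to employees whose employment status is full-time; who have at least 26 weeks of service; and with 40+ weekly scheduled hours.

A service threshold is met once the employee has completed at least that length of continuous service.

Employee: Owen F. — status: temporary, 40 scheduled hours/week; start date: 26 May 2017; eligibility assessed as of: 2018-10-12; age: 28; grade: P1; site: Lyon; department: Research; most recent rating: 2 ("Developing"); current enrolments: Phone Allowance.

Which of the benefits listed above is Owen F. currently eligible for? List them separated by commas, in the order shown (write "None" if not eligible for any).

Phone Allowance

Service from 26 May 2017 to 2018-10-12: 504 days.
Volunteer Time Off — service 504 days ≥ 90 days ✓; rating 2 < 3 ✗ → not eligible.
Fitness Allowance — status temporary ✗ (requires full-time or seasonal) → not eligible.
Dental Plan — status temporary ✓ (not excluded); grade P1 < P5 ✗ → not eligible.
Professional Development Fund — status temporary ✗ (requires part-time) → not eligible.
401(k) Company Match — status temporary ✗ (excluded) → not eligible.
Phone Allowance — status temporary ✓ (not excluded); service 504 days ≥ 6 months (≈180 days) ✓; age 28 ≥ 18 ✓; rating 2 ≥ 2 ✓; 40 hrs/wk ≥ 40 ✓ → eligible.
Commuter Stipend — status temporary ✗ (requires full-time) → not eligible.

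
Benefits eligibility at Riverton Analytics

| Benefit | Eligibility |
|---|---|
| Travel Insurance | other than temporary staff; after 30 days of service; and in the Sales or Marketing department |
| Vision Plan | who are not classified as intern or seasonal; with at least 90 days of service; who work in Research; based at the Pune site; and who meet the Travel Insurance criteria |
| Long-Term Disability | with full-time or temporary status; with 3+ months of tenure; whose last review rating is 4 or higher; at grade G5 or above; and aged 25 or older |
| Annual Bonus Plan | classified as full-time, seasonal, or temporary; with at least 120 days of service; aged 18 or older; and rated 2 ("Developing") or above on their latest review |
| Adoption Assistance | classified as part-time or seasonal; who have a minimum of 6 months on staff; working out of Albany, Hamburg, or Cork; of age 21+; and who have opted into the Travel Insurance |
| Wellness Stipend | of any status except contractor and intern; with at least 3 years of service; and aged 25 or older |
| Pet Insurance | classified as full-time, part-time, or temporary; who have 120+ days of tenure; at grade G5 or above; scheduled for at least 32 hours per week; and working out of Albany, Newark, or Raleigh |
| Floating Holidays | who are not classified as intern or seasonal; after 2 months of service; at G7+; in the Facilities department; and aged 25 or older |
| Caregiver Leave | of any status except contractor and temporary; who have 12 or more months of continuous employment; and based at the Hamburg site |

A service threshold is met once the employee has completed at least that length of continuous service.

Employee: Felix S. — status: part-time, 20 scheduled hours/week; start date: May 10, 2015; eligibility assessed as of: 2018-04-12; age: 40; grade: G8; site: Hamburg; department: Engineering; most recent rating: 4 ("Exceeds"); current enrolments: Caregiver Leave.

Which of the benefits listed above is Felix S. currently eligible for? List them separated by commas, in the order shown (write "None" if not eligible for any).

Caregiver Leave

Service from May 10, 2015 to 2018-04-12: 1068 days.
Travel Insurance — status part-time ✓ (not excluded); service 1068 days ≥ 30 days ✓; dept Engineering ✗ → not eligible.
Vision Plan — status part-time ✓ (not excluded); service 1068 days ≥ 90 days ✓; dept Engineering ✗ → not eligible.
Long-Term Disability — status part-time ✗ (requires full-time or temporary) → not eligible.
Annual Bonus Plan — status part-time ✗ (requires full-time, seasonal, or temporary) → not eligible.
Adoption Assistance — status part-time ✓; service 1068 days ≥ 6 months (≈180 days) ✓; site Hamburg ✓; age 40 ≥ 21 ✓; not enrolled in Travel Insurance ✗ → not eligible.
Wellness Stipend — status part-time ✓ (not excluded); service 1068 days < 3 years (≈1095 days) ✗ → not eligible.
Pet Insurance — status part-time ✓; service 1068 days ≥ 120 days ✓; grade G8 ≥ G5 ✓; 20 hrs/wk < 32 ✗ → not eligible.
Floating Holidays — status part-time ✓ (not excluded); service 1068 days ≥ 2 months (≈60 days) ✓; grade G8 ≥ G7 ✓; dept Engineering ✗ → not eligible.
Caregiver Leave — status part-time ✓ (not excluded); service 1068 days ≥ 12 months (≈360 days) ✓; site Hamburg ✓ → eligible.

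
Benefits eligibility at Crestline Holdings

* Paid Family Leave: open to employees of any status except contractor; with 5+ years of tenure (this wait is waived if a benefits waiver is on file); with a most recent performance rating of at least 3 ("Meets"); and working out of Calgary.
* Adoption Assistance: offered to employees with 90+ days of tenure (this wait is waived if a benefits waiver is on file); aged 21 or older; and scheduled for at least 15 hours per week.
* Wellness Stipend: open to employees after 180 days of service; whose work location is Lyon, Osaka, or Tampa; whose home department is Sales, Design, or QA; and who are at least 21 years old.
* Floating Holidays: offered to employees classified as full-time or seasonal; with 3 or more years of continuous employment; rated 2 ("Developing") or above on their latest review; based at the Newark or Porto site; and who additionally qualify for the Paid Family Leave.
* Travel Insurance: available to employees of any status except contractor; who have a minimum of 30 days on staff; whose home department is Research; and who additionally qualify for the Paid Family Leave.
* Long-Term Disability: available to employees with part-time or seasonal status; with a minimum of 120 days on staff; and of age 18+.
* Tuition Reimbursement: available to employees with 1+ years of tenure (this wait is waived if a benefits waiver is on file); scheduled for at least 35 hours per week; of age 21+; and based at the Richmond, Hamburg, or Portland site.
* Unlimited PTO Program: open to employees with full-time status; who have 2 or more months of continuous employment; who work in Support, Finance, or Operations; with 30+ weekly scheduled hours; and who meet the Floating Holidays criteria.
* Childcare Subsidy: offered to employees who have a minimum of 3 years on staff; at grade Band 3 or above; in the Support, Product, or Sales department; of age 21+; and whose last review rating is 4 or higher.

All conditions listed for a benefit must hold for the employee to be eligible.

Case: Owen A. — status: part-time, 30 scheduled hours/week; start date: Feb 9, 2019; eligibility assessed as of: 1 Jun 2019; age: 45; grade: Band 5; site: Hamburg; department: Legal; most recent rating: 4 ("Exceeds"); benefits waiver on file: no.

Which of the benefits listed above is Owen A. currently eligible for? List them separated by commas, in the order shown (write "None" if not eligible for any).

Adoption Assistance

Service from Feb 9, 2019 to 1 Jun 2019: 112 days.
Paid Family Leave — status part-time ✓ (not excluded); no waiver, service 112 days < 5 years (≈1825 days) ✗ → not eligible.
Adoption Assistance — no waiver, service 112 days ≥ 90 days ✓; age 45 ≥ 21 ✓; 30 hrs/wk ≥ 15 ✓ → eligible.
Wellness Stipend — service 112 days < 180 days ✗ → not eligible.
Floating Holidays — status part-time ✗ (requires full-time or seasonal) → not eligible.
Travel Insurance — status part-time ✓ (not excluded); service 112 days ≥ 30 days ✓; dept Legal ✗ → not eligible.
Long-Term Disability — status part-time ✓; service 112 days < 120 days ✗ → not eligible.
Tuition Reimbursement — no waiver, service 112 days < 1 year (≈365 days) ✗ → not eligible.
Unlimited PTO Program — status part-time ✗ (requires full-time) → not eligible.
Childcare Subsidy — service 112 days < 3 years (≈1095 days) ✗ → not eligible.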